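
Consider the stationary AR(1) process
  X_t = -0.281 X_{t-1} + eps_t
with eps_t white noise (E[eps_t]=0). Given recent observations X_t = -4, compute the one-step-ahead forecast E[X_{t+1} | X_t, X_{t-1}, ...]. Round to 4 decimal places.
E[X_{t+1} \mid \mathcal F_t] = 1.1240

For an AR(p) model X_t = c + sum_i phi_i X_{t-i} + eps_t, the
one-step-ahead conditional mean is
  E[X_{t+1} | X_t, ...] = c + sum_i phi_i X_{t+1-i}.
Substitute known values:
  E[X_{t+1} | ...] = (-0.281) * (-4)
                   = 1.1240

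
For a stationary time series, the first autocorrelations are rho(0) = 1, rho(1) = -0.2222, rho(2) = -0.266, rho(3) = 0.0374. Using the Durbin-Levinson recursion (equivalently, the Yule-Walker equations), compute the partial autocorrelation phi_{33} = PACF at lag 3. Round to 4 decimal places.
\phi_{33} = -0.1360

The PACF at lag k is phi_{kk}, the last component of the solution
to the Yule-Walker system G_k phi = r_k where
  (G_k)_{ij} = rho(|i - j|), (r_k)_i = rho(i), i,j = 1..k.
Equivalently, Durbin-Levinson gives phi_{kk} iteratively:
  phi_{11} = rho(1)
  phi_{kk} = [rho(k) - sum_{j=1..k-1} phi_{k-1,j} rho(k-j)]
            / [1 - sum_{j=1..k-1} phi_{k-1,j} rho(j)],
  phi_{k,j} = phi_{k-1,j} - phi_{kk} phi_{k-1,k-j},  j = 1..k-1.
Step k = 1:
  phi_11 = rho(1) = -0.2222.
Step k = 2:
  phi_22 = [rho(2) - phi_11 rho(1)] / [1 - phi_11 rho(1)] = [-0.266 - (-0.2222)(-0.2222)] / [1 - (-0.2222)(-0.2222)]
         = -0.31537284 / 0.95062716 = -0.331752.
  Update: phi_21 = phi_11 - phi_22 phi_11 = -0.2222 - (-0.331752)(-0.2222) = -0.295915.
Step k = 3:
  phi_33 = [rho(3) - phi_21 rho(2) - phi_22 rho(1)] / [1 - phi_21 rho(1) - phi_22 rho(2)]
    numerator   = 0.0374 - (-0.295915)(-0.266) - (-0.331752)(-0.2222) = -0.11502887
    denominator = 1 - (-0.295915)(-0.2222) - (-0.331752)(-0.266) = 0.84600146
  phi_33 = -0.11502887 / 0.84600146 = -0.136.
Therefore phi_{33} = -0.1360.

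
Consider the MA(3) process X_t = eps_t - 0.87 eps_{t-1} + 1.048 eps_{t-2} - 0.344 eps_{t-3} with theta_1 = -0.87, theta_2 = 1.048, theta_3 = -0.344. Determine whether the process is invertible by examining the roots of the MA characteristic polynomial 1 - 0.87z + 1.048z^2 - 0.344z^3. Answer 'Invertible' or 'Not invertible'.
\text{Invertible}

The MA(q) characteristic polynomial is P(z) = 1 - 0.87z + 1.048z^2 - 0.344z^3.
Invertibility requires all roots to lie outside the unit circle, i.e. |z| > 1 for every root.
Degree 3: look for a simple real root z0 first, then factor out (1 - z/z0) and solve the remaining quadratic.
Testing z0 = 2.5: P(2.5) = 1 + (-0.87)(2.5) + (1.048)(2.5)^2 + (-0.344)(2.5)^3
  = 1 + (-2.175) + (6.55) + (-5.375) = 0.  So z_0 = 2.5 is a root, |z_0| = 2.5.
Divide out the factor (1 - 0.4 z) = (1 - z/z0) (since 1/z0 = 0.4):
  P(z) = (1 - 0.4 z)(1 + (-0.47) z + (0.86) z^2)
  [check: z-coef -0.47 - (0.4) = -0.87; z^2-coef 0.86 - (0.4)(-0.47) = 1.048; z^3-coef -(0.4)(0.86) = -0.344.]
Remaining roots from the quadratic factor 1 + (-0.47) z + (0.86) z^2:
  Set 1 + (-0.47) z + (0.86) z^2 = 0, i.e. a z^2 + b z + c = 0 with a = 0.86, b = -0.47, c = 1.
  Discriminant D = b^2 - 4ac = (-0.47)^2 - 4*(0.86)*1 = 0.2209 - (3.44) = -3.2191.
  D < 0, so the roots are the complex-conjugate pair z = (-b +/- i sqrt(-D)) / (2a) = 0.2733 +/- 1.0431i.
  For a conjugate pair |z|^2 = z * conj(z) = (product of roots) = c/a = 1/(0.86) = 1.162791, so |z| = sqrt(1.162791) = 1.0783 for both roots.
Moduli of all roots: 2.5000, 1.0783, 1.0783.
All moduli strictly greater than 1? Yes.
Verdict: Invertible.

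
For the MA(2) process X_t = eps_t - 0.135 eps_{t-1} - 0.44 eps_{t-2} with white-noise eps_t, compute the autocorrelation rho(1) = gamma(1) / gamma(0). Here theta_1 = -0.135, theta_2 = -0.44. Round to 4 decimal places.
\rho(1) = -0.0624

For an MA(q) process with theta_0 = 1, the autocovariance is
  gamma(k) = sigma^2 * sum_{i=0..q-k} theta_i * theta_{i+k},
and rho(k) = gamma(k) / gamma(0). Sigma^2 cancels.
  numerator   = (1)*(-0.135) + (-0.135)*(-0.44) = -0.0756.
  denominator = (1)^2 + (-0.135)^2 + (-0.44)^2 = 1.211825.
  rho(1) = -0.0756 / 1.211825 = -0.0624.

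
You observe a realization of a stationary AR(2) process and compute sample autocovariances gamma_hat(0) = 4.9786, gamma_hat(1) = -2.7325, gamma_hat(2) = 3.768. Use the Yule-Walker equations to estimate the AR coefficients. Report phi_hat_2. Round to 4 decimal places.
\hat\phi_{2} = 0.6520

The Yule-Walker equations for an AR(p) process read, in matrix form,
  Gamma_p phi = r_p,   with   (Gamma_p)_{ij} = gamma(|i - j|),
                       (r_p)_i = gamma(i),   i,j = 1..p.
Substitute the sample gammas (Toeplitz matrix and right-hand side of size 2):
  Gamma_p = [[4.9786, -2.7325], [-2.7325, 4.9786]]
  r_p     = [-2.7325, 3.768]
Written out:
  4.9786 phi_1 - 2.7325 phi_2 = -2.7325
  -2.7325 phi_1 + 4.9786 phi_2 = 3.768
Solve by Cramer's rule:
  det = gamma(0)^2 - gamma(1)^2 = (4.9786)^2 - (-2.7325)^2 = 24.78645796 - 7.46655625 = 17.31990171
  phi_hat_1 = [gamma(1) gamma(0) - gamma(1) gamma(2)] / det = [(-2.7325)(4.9786) - (-2.7325)(3.768)] / 17.31990171 = -3.3079645 / 17.31990171 = -0.191
  phi_hat_2 = [gamma(0) gamma(2) - gamma(1)^2] / det = [(4.9786)(3.768) - (-2.7325)^2] / 17.31990171 = 11.29280855 / 17.31990171 = 0.652
So phi_hat = [-0.1910, 0.6520].
Therefore phi_hat_2 = 0.6520.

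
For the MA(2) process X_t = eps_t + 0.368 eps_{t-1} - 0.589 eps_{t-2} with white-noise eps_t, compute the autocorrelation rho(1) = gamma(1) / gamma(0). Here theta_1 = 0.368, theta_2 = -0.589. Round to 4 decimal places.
\rho(1) = 0.1020

For an MA(q) process with theta_0 = 1, the autocovariance is
  gamma(k) = sigma^2 * sum_{i=0..q-k} theta_i * theta_{i+k},
and rho(k) = gamma(k) / gamma(0). Sigma^2 cancels.
  numerator   = (1)*(0.368) + (0.368)*(-0.589) = 0.151248.
  denominator = (1)^2 + (0.368)^2 + (-0.589)^2 = 1.482345.
  rho(1) = 0.151248 / 1.482345 = 0.1020.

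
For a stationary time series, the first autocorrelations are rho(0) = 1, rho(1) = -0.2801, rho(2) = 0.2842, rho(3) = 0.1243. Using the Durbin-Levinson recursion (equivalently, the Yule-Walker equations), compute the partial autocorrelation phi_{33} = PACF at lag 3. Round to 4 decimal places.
\phi_{33} = 0.2840

The PACF at lag k is phi_{kk}, the last component of the solution
to the Yule-Walker system G_k phi = r_k where
  (G_k)_{ij} = rho(|i - j|), (r_k)_i = rho(i), i,j = 1..k.
Equivalently, Durbin-Levinson gives phi_{kk} iteratively:
  phi_{11} = rho(1)
  phi_{kk} = [rho(k) - sum_{j=1..k-1} phi_{k-1,j} rho(k-j)]
            / [1 - sum_{j=1..k-1} phi_{k-1,j} rho(j)],
  phi_{k,j} = phi_{k-1,j} - phi_{kk} phi_{k-1,k-j},  j = 1..k-1.
Step k = 1:
  phi_11 = rho(1) = -0.2801.
Step k = 2:
  phi_22 = [rho(2) - phi_11 rho(1)] / [1 - phi_11 rho(1)] = [0.2842 - (-0.2801)(-0.2801)] / [1 - (-0.2801)(-0.2801)]
         = 0.20574399 / 0.92154399 = 0.22326.
  Update: phi_21 = phi_11 - phi_22 phi_11 = -0.2801 - (0.22326)(-0.2801) = -0.217565.
Step k = 3:
  phi_33 = [rho(3) - phi_21 rho(2) - phi_22 rho(1)] / [1 - phi_21 rho(1) - phi_22 rho(2)]
    numerator   = 0.1243 - (-0.217565)(0.2842) - (0.22326)(-0.2801) = 0.24866708
    denominator = 1 - (-0.217565)(-0.2801) - (0.22326)(0.2842) = 0.87560957
  phi_33 = 0.24866708 / 0.87560957 = 0.284.
Therefore phi_{33} = 0.2840.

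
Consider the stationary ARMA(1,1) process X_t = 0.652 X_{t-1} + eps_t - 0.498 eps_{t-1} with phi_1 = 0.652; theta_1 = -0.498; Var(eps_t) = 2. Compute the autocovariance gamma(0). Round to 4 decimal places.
\gamma(0) = 2.0825

Multiply the model equation by X_{t-k} and take expectations. With theta_0 = psi_0 = 1 and psi_j the MA(infinity) weights, this gives
  gamma(k) - sum_i phi_i gamma(k-i) = c_k,
  c_k = sigma^2 * sum_{j=k..q} theta_j psi_{j-k}   (c_k = 0 for k > q),
using gamma(-m) = gamma(m).
psi-weights needed (psi_j = theta_j + sum_i phi_i psi_{j-i}):
  psi_1 = theta_1 + phi_1 = -0.498 + (0.652) = 0.154
Right-hand sides:
  c_0 = sigma^2 (1 + theta_1 psi_1) = 2 * (1 + (-0.498)(0.154)) = 2 * 0.923308 = 1.846616
  c_1 = sigma^2 theta_1 = 2 * (-0.498) = -0.996
  c_2 = 0
Equations for k = 0 and k = 1 (AR order 1):
  gamma(0) = phi_1 gamma(1) + c_0
  gamma(1) = phi_1 gamma(0) + c_1
Substituting the second into the first: gamma(0) (1 - phi_1^2) = c_0 + phi_1 c_1, so
  gamma(0) = (c_0 + phi_1 c_1) / (1 - phi_1^2) = (1.846616 + (0.652)(-0.996)) / (1 - (0.652)^2) = 1.197224 / 0.574896 = 2.082505.
Therefore gamma(0) = 2.0825 (to 4 decimal places).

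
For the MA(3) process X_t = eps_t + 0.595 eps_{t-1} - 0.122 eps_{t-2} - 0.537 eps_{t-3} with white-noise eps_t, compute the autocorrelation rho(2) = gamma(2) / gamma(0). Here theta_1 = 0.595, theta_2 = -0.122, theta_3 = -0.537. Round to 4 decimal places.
\rho(2) = -0.2664

For an MA(q) process with theta_0 = 1, the autocovariance is
  gamma(k) = sigma^2 * sum_{i=0..q-k} theta_i * theta_{i+k},
and rho(k) = gamma(k) / gamma(0). Sigma^2 cancels.
  numerator   = (1)*(-0.122) + (0.595)*(-0.537) = -0.441515.
  denominator = (1)^2 + (0.595)^2 + (-0.122)^2 + (-0.537)^2 = 1.657278.
  rho(2) = -0.441515 / 1.657278 = -0.2664.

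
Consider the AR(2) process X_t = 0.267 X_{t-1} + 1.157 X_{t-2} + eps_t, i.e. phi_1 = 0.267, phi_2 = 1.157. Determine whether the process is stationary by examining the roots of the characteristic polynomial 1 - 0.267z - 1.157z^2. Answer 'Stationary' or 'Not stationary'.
\text{Not stationary}

The AR(p) characteristic polynomial is P(z) = 1 - 0.267z - 1.157z^2.
Stationarity requires all roots to lie outside the unit circle, i.e. |z| > 1 for every root.
Set 1 + (-0.267) z + (-1.157) z^2 = 0, i.e. a z^2 + b z + c = 0 with a = -1.157, b = -0.267, c = 1.
Discriminant D = b^2 - 4ac = (-0.267)^2 - 4*(-1.157)*1 = 0.071289 - (-4.628) = 4.699289.
D >= 0, so the roots are real: z = (-b +/- sqrt(D)) / (2a) = (0.267 +/- 2.167784) / (-2.314).
  z_1 = (0.267 + 2.167784) / (-2.314) = -1.0522,   |z_1| = 1.0522.
  z_2 = (0.267 - 2.167784) / (-2.314) = 0.8214,   |z_2| = 0.8214.
Moduli of all roots: 1.0522, 0.8214.
All moduli strictly greater than 1? No.
Verdict: Not stationary.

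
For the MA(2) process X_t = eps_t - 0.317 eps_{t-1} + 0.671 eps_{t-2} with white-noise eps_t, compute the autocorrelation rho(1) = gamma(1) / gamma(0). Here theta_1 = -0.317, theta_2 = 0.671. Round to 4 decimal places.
\rho(1) = -0.3416

For an MA(q) process with theta_0 = 1, the autocovariance is
  gamma(k) = sigma^2 * sum_{i=0..q-k} theta_i * theta_{i+k},
and rho(k) = gamma(k) / gamma(0). Sigma^2 cancels.
  numerator   = (1)*(-0.317) + (-0.317)*(0.671) = -0.529707.
  denominator = (1)^2 + (-0.317)^2 + (0.671)^2 = 1.55073.
  rho(1) = -0.529707 / 1.55073 = -0.3416.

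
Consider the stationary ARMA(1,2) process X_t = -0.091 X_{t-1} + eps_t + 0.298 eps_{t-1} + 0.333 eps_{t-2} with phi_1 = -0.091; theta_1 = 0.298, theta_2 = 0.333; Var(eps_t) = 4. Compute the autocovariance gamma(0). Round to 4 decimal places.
\gamma(0) = 4.5695

Multiply the model equation by X_{t-k} and take expectations. With theta_0 = psi_0 = 1 and psi_j the MA(infinity) weights, this gives
  gamma(k) - sum_i phi_i gamma(k-i) = c_k,
  c_k = sigma^2 * sum_{j=k..q} theta_j psi_{j-k}   (c_k = 0 for k > q),
using gamma(-m) = gamma(m).
psi-weights needed (psi_j = theta_j + sum_i phi_i psi_{j-i}):
  psi_1 = theta_1 + phi_1 = 0.298 + (-0.091) = 0.207
  psi_2 = theta_2 + phi_1 psi_1 = 0.333 + (-0.091)(0.207) = 0.314163
Right-hand sides:
  c_0 = sigma^2 (1 + theta_1 psi_1 + theta_2 psi_2) = 4 * (1 + (0.298)(0.207) + (0.333)(0.314163)) = 4 * 1.166302 = 4.665209
  c_1 = sigma^2 (theta_1 + theta_2 psi_1) = 4 * (0.298 + (0.333)(0.207)) = 1.467724
  c_2 = sigma^2 theta_2 = 4 * (0.333) = 1.332
Equations for k = 0 and k = 1 (AR order 1):
  gamma(0) = phi_1 gamma(1) + c_0
  gamma(1) = phi_1 gamma(0) + c_1
Substituting the second into the first: gamma(0) (1 - phi_1^2) = c_0 + phi_1 c_1, so
  gamma(0) = (c_0 + phi_1 c_1) / (1 - phi_1^2) = (4.665209 + (-0.091)(1.467724)) / (1 - (-0.091)^2) = 4.531646 / 0.991719 = 4.569486.
Therefore gamma(0) = 4.5695 (to 4 decimal places).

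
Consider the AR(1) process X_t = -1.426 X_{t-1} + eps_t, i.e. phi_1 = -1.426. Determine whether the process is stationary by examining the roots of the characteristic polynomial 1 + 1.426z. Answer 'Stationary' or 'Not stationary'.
\text{Not stationary}

The AR(p) characteristic polynomial is P(z) = 1 + 1.426z.
Stationarity requires all roots to lie outside the unit circle, i.e. |z| > 1 for every root.
This is linear in z: 1 + (1.426) z = 0  =>  z = -1/(1.426) = -0.701262,  |z| = 0.701262.
Moduli of all roots: 0.7013.
All moduli strictly greater than 1? No.
Verdict: Not stationary.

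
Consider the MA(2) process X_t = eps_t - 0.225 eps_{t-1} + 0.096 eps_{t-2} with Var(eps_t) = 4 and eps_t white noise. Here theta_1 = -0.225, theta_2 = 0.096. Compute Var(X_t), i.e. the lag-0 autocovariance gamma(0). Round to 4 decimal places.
\gamma(0) = 4.2394

For an MA(q) process X_t = eps_t + sum_i theta_i eps_{t-i} with
Var(eps_t) = sigma^2, the variance is
  gamma(0) = sigma^2 * (1 + sum_i theta_i^2).
  sum_i theta_i^2 = (-0.225)^2 + (0.096)^2 = 0.050625 + 0.009216 = 0.059841.
  gamma(0) = 4 * (1 + 0.059841) = 4 * 1.059841 = 4.239364, which rounds to 4.2394.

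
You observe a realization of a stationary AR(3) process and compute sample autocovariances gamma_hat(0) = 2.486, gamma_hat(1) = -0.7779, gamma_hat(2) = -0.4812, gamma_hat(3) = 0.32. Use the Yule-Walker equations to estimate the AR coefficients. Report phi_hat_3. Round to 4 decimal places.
\hat\phi_{3} = -0.0650

The Yule-Walker equations for an AR(p) process read, in matrix form,
  Gamma_p phi = r_p,   with   (Gamma_p)_{ij} = gamma(|i - j|),
                       (r_p)_i = gamma(i),   i,j = 1..p.
Substitute the sample gammas (Toeplitz matrix and right-hand side of size 3):
  Gamma_p = [[2.486, -0.7779, -0.4812], [-0.7779, 2.486, -0.7779], [-0.4812, -0.7779, 2.486]]
  r_p     = [-0.7779, -0.4812, 0.32]
Written out (R1..R3):
  (R1) 2.486 phi_1 - 0.7779 phi_2 - 0.4812 phi_3 = -0.7779
  (R2) -0.7779 phi_1 + 2.486 phi_2 - 0.7779 phi_3 = -0.4812
  (R3) -0.4812 phi_1 - 0.7779 phi_2 + 2.486 phi_3 = 0.32
Gaussian elimination:
  R2 <- R2 - (-0.7779/2.486) R1 = R2 - (-0.312912) R1:  2.242586 phi_2 - 0.928473 phi_3 = -0.724614
  R3 <- R3 - (-0.4812/2.486) R1 = R3 - (-0.193564) R1:  -0.928473 phi_2 + 2.392857 phi_3 = 0.169427
  R3 <- R3 - (-0.928473/2.242586) R2 = R3 - (-0.414019) R2:  2.008451 phi_3 = -0.130578
Back-substitution:
  phi_hat_3 = -0.130578 / 2.008451 = -0.065014
  phi_hat_2 = (-0.724614 - (-0.928473)(-0.065014)) / 2.242586 = -0.350033
  phi_hat_1 = (-0.7779 - (-0.7779)(-0.350033) - (-0.4812)(-0.065014)) / 2.486 = -0.435026
So phi_hat = [-0.4350, -0.3500, -0.0650].
Therefore phi_hat_3 = -0.0650.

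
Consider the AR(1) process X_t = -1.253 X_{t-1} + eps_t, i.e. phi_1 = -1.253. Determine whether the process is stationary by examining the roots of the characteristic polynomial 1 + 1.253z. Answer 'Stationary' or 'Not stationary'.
\text{Not stationary}

The AR(p) characteristic polynomial is P(z) = 1 + 1.253z.
Stationarity requires all roots to lie outside the unit circle, i.e. |z| > 1 for every root.
This is linear in z: 1 + (1.253) z = 0  =>  z = -1/(1.253) = -0.798085,  |z| = 0.798085.
Moduli of all roots: 0.7981.
All moduli strictly greater than 1? No.
Verdict: Not stationary.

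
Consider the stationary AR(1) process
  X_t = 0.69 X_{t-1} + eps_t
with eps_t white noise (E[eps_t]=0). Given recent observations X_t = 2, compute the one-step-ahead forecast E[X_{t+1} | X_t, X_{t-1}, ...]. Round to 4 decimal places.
E[X_{t+1} \mid \mathcal F_t] = 1.3800

For an AR(p) model X_t = c + sum_i phi_i X_{t-i} + eps_t, the
one-step-ahead conditional mean is
  E[X_{t+1} | X_t, ...] = c + sum_i phi_i X_{t+1-i}.
Substitute known values:
  E[X_{t+1} | ...] = (0.69) * (2)
                   = 1.3800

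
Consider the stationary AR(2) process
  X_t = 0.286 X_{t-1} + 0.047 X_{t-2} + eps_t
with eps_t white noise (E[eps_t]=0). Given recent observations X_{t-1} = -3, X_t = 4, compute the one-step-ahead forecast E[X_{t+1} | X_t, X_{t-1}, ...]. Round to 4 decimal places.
E[X_{t+1} \mid \mathcal F_t] = 1.0030

For an AR(p) model X_t = c + sum_i phi_i X_{t-i} + eps_t, the
one-step-ahead conditional mean is
  E[X_{t+1} | X_t, ...] = c + sum_i phi_i X_{t+1-i}.
Substitute known values:
  E[X_{t+1} | ...] = (0.286) * (4) + (0.047) * (-3)
                   = 1.0030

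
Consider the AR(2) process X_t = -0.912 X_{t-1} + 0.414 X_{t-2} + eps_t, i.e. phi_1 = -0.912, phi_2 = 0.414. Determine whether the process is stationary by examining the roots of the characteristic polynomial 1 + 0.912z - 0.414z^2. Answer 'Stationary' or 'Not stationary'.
\text{Not stationary}

The AR(p) characteristic polynomial is P(z) = 1 + 0.912z - 0.414z^2.
Stationarity requires all roots to lie outside the unit circle, i.e. |z| > 1 for every root.
Set 1 + (0.912) z + (-0.414) z^2 = 0, i.e. a z^2 + b z + c = 0 with a = -0.414, b = 0.912, c = 1.
Discriminant D = b^2 - 4ac = (0.912)^2 - 4*(-0.414)*1 = 0.831744 - (-1.656) = 2.487744.
D >= 0, so the roots are real: z = (-b +/- sqrt(D)) / (2a) = (-0.912 +/- 1.577258) / (-0.828).
  z_1 = (-0.912 + 1.577258) / (-0.828) = -0.8035,   |z_1| = 0.8035.
  z_2 = (-0.912 - 1.577258) / (-0.828) = 3.0064,   |z_2| = 3.0064.
Moduli of all roots: 0.8035, 3.0064.
All moduli strictly greater than 1? No.
Verdict: Not stationary.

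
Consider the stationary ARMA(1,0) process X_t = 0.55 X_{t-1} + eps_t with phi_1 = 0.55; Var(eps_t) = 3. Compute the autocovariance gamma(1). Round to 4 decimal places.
\gamma(1) = 2.3656

Multiply the model equation by X_{t-k} and take expectations. With theta_0 = psi_0 = 1 and psi_j the MA(infinity) weights, this gives
  gamma(k) - sum_i phi_i gamma(k-i) = c_k,
  c_k = sigma^2 * sum_{j=k..q} theta_j psi_{j-k}   (c_k = 0 for k > q),
using gamma(-m) = gamma(m).
Pure AR (q = 0): c_0 = sigma^2 = 3, c_k = 0 for k >= 1.
Equations for k = 0 and k = 1 (AR order 1):
  gamma(0) = phi_1 gamma(1) + c_0
  gamma(1) = phi_1 gamma(0) + c_1
Substituting the second into the first: gamma(0) (1 - phi_1^2) = c_0 + phi_1 c_1, so
  gamma(0) = c_0 / (1 - phi_1^2) = 3 / (1 - (0.55)^2) = 3 / 0.6975 = 4.301075.
  gamma(1) = phi_1 gamma(0) = (0.55)(4.301075) = 2.365591.
Therefore gamma(1) = 2.3656 (to 4 decimal places).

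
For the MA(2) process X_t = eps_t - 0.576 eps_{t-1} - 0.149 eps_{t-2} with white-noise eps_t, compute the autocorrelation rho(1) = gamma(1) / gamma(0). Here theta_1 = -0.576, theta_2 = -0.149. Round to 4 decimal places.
\rho(1) = -0.3620

For an MA(q) process with theta_0 = 1, the autocovariance is
  gamma(k) = sigma^2 * sum_{i=0..q-k} theta_i * theta_{i+k},
and rho(k) = gamma(k) / gamma(0). Sigma^2 cancels.
  numerator   = (1)*(-0.576) + (-0.576)*(-0.149) = -0.490176.
  denominator = (1)^2 + (-0.576)^2 + (-0.149)^2 = 1.353977.
  rho(1) = -0.490176 / 1.353977 = -0.3620.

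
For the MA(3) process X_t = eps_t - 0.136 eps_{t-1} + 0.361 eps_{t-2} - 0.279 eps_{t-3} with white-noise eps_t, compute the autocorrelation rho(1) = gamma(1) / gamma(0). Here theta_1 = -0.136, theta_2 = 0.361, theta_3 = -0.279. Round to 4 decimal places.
\rho(1) = -0.2330

For an MA(q) process with theta_0 = 1, the autocovariance is
  gamma(k) = sigma^2 * sum_{i=0..q-k} theta_i * theta_{i+k},
and rho(k) = gamma(k) / gamma(0). Sigma^2 cancels.
  numerator   = (1)*(-0.136) + (-0.136)*(0.361) + (0.361)*(-0.279) = -0.285815.
  denominator = (1)^2 + (-0.136)^2 + (0.361)^2 + (-0.279)^2 = 1.226658.
  rho(1) = -0.285815 / 1.226658 = -0.2330.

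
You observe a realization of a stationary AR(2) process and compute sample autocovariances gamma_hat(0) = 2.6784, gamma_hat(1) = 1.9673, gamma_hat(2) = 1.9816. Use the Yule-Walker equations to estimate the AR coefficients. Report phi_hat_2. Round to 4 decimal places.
\hat\phi_{2} = 0.4351

The Yule-Walker equations for an AR(p) process read, in matrix form,
  Gamma_p phi = r_p,   with   (Gamma_p)_{ij} = gamma(|i - j|),
                       (r_p)_i = gamma(i),   i,j = 1..p.
Substitute the sample gammas (Toeplitz matrix and right-hand side of size 2):
  Gamma_p = [[2.6784, 1.9673], [1.9673, 2.6784]]
  r_p     = [1.9673, 1.9816]
Written out:
  2.6784 phi_1 + 1.9673 phi_2 = 1.9673
  1.9673 phi_1 + 2.6784 phi_2 = 1.9816
Solve by Cramer's rule:
  det = gamma(0)^2 - gamma(1)^2 = (2.6784)^2 - (1.9673)^2 = 7.17382656 - 3.87026929 = 3.30355727
  phi_hat_1 = [gamma(1) gamma(0) - gamma(1) gamma(2)] / det = [(1.9673)(2.6784) - (1.9673)(1.9816)] / 3.30355727 = 1.37081464 / 3.30355727 = 0.415
  phi_hat_2 = [gamma(0) gamma(2) - gamma(1)^2] / det = [(2.6784)(1.9816) - (1.9673)^2] / 3.30355727 = 1.43724815 / 3.30355727 = 0.4351
So phi_hat = [0.4150, 0.4351].
Therefore phi_hat_2 = 0.4351.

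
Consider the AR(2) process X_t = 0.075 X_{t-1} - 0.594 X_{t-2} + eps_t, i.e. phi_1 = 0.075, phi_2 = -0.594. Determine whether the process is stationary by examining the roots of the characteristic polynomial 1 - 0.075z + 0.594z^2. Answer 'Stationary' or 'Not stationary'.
\text{Stationary}

The AR(p) characteristic polynomial is P(z) = 1 - 0.075z + 0.594z^2.
Stationarity requires all roots to lie outside the unit circle, i.e. |z| > 1 for every root.
Set 1 + (-0.075) z + (0.594) z^2 = 0, i.e. a z^2 + b z + c = 0 with a = 0.594, b = -0.075, c = 1.
Discriminant D = b^2 - 4ac = (-0.075)^2 - 4*(0.594)*1 = 0.005625 - (2.376) = -2.370375.
D < 0, so the roots are the complex-conjugate pair z = (-b +/- i sqrt(-D)) / (2a) = 0.0631 +/- 1.296i.
For a conjugate pair |z|^2 = z * conj(z) = (product of roots) = c/a = 1/(0.594) = 1.683502, so |z| = sqrt(1.683502) = 1.2975 for both roots.
Moduli of all roots: 1.2975, 1.2975.
All moduli strictly greater than 1? Yes.
Verdict: Stationary.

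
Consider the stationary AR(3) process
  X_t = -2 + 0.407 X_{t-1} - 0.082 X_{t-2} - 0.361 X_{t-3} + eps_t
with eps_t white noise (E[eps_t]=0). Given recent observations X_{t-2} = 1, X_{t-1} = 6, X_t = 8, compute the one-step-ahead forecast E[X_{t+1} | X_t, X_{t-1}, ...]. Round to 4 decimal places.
E[X_{t+1} \mid \mathcal F_t] = 0.4030

For an AR(p) model X_t = c + sum_i phi_i X_{t-i} + eps_t, the
one-step-ahead conditional mean is
  E[X_{t+1} | X_t, ...] = c + sum_i phi_i X_{t+1-i}.
Substitute known values:
  E[X_{t+1} | ...] = -2 + (0.407) * (8) + (-0.082) * (6) + (-0.361) * (1)
                   = 0.4030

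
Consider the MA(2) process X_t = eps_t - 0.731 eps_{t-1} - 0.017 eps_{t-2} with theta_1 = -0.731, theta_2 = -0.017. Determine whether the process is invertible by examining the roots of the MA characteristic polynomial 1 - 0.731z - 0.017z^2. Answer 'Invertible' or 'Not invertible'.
\text{Invertible}

The MA(q) characteristic polynomial is P(z) = 1 - 0.731z - 0.017z^2.
Invertibility requires all roots to lie outside the unit circle, i.e. |z| > 1 for every root.
Set 1 + (-0.731) z + (-0.017) z^2 = 0, i.e. a z^2 + b z + c = 0 with a = -0.017, b = -0.731, c = 1.
Discriminant D = b^2 - 4ac = (-0.731)^2 - 4*(-0.017)*1 = 0.534361 - (-0.068) = 0.602361.
D >= 0, so the roots are real: z = (-b +/- sqrt(D)) / (2a) = (0.731 +/- 0.776119) / (-0.034).
  z_1 = (0.731 + 0.776119) / (-0.034) = -44.327,   |z_1| = 44.327.
  z_2 = (0.731 - 0.776119) / (-0.034) = 1.327,   |z_2| = 1.327.
Moduli of all roots: 44.3270, 1.3270.
All moduli strictly greater than 1? Yes.
Verdict: Invertible.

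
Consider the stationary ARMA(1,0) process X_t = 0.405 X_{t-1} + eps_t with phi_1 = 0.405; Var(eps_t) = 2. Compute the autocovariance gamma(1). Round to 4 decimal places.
\gamma(1) = 0.9689

Multiply the model equation by X_{t-k} and take expectations. With theta_0 = psi_0 = 1 and psi_j the MA(infinity) weights, this gives
  gamma(k) - sum_i phi_i gamma(k-i) = c_k,
  c_k = sigma^2 * sum_{j=k..q} theta_j psi_{j-k}   (c_k = 0 for k > q),
using gamma(-m) = gamma(m).
Pure AR (q = 0): c_0 = sigma^2 = 2, c_k = 0 for k >= 1.
Equations for k = 0 and k = 1 (AR order 1):
  gamma(0) = phi_1 gamma(1) + c_0
  gamma(1) = phi_1 gamma(0) + c_1
Substituting the second into the first: gamma(0) (1 - phi_1^2) = c_0 + phi_1 c_1, so
  gamma(0) = c_0 / (1 - phi_1^2) = 2 / (1 - (0.405)^2) = 2 / 0.835975 = 2.392416.
  gamma(1) = phi_1 gamma(0) = (0.405)(2.392416) = 0.968928.
Therefore gamma(1) = 0.9689 (to 4 decimal places).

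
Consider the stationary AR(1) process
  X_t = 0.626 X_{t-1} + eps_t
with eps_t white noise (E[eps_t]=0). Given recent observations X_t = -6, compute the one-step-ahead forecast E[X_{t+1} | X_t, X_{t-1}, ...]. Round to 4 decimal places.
E[X_{t+1} \mid \mathcal F_t] = -3.7560

For an AR(p) model X_t = c + sum_i phi_i X_{t-i} + eps_t, the
one-step-ahead conditional mean is
  E[X_{t+1} | X_t, ...] = c + sum_i phi_i X_{t+1-i}.
Substitute known values:
  E[X_{t+1} | ...] = (0.626) * (-6)
                   = -3.7560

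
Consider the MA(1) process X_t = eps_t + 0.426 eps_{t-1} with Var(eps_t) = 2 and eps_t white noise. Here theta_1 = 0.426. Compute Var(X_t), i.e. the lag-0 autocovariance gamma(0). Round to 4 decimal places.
\gamma(0) = 2.3630

For an MA(q) process X_t = eps_t + sum_i theta_i eps_{t-i} with
Var(eps_t) = sigma^2, the variance is
  gamma(0) = sigma^2 * (1 + sum_i theta_i^2).
  sum_i theta_i^2 = (0.426)^2 = 0.181476.
  gamma(0) = 2 * (1 + 0.181476) = 2 * 1.181476 = 2.362952, which rounds to 2.3630.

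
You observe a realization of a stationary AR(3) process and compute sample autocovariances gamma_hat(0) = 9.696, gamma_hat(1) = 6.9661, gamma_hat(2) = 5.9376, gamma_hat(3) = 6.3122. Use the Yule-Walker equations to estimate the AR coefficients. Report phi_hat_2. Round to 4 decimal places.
\hat\phi_{2} = 0.0060

The Yule-Walker equations for an AR(p) process read, in matrix form,
  Gamma_p phi = r_p,   with   (Gamma_p)_{ij} = gamma(|i - j|),
                       (r_p)_i = gamma(i),   i,j = 1..p.
Substitute the sample gammas (Toeplitz matrix and right-hand side of size 3):
  Gamma_p = [[9.696, 6.9661, 5.9376], [6.9661, 9.696, 6.9661], [5.9376, 6.9661, 9.696]]
  r_p     = [6.9661, 5.9376, 6.3122]
Written out (R1..R3):
  (R1) 9.696 phi_1 + 6.9661 phi_2 + 5.9376 phi_3 = 6.9661
  (R2) 6.9661 phi_1 + 9.696 phi_2 + 6.9661 phi_3 = 5.9376
  (R3) 5.9376 phi_1 + 6.9661 phi_2 + 9.696 phi_3 = 6.3122
Gaussian elimination:
  R2 <- R2 - (6.9661/9.696) R1 = R2 - (0.718451) R1:  4.691199 phi_2 + 2.700226 phi_3 = 0.932799
  R3 <- R3 - (5.9376/9.696) R1 = R3 - (0.612376) R1:  2.700226 phi_2 + 6.059955 phi_3 = 2.046326
  R3 <- R3 - (2.700226/4.691199) R2 = R3 - (0.575594) R2:  4.505721 phi_3 = 1.509412
Back-substitution:
  phi_hat_3 = 1.509412 / 4.505721 = 0.334999
  phi_hat_2 = (0.932799 - (2.700226)(0.334999)) / 4.691199 = 0.006017
  phi_hat_1 = (6.9661 - (6.9661)(0.006017) - (5.9376)(0.334999)) / 9.696 = 0.508983
So phi_hat = [0.5090, 0.0060, 0.3350].
Therefore phi_hat_2 = 0.0060.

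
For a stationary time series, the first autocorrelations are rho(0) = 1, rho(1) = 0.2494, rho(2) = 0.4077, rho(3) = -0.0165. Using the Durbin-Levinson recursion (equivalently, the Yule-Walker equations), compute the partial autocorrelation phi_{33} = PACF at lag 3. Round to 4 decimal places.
\phi_{33} = -0.2130

The PACF at lag k is phi_{kk}, the last component of the solution
to the Yule-Walker system G_k phi = r_k where
  (G_k)_{ij} = rho(|i - j|), (r_k)_i = rho(i), i,j = 1..k.
Equivalently, Durbin-Levinson gives phi_{kk} iteratively:
  phi_{11} = rho(1)
  phi_{kk} = [rho(k) - sum_{j=1..k-1} phi_{k-1,j} rho(k-j)]
            / [1 - sum_{j=1..k-1} phi_{k-1,j} rho(j)],
  phi_{k,j} = phi_{k-1,j} - phi_{kk} phi_{k-1,k-j},  j = 1..k-1.
Step k = 1:
  phi_11 = rho(1) = 0.2494.
Step k = 2:
  phi_22 = [rho(2) - phi_11 rho(1)] / [1 - phi_11 rho(1)] = [0.4077 - (0.2494)(0.2494)] / [1 - (0.2494)(0.2494)]
         = 0.34549964 / 0.93779964 = 0.368415.
  Update: phi_21 = phi_11 - phi_22 phi_11 = 0.2494 - (0.368415)(0.2494) = 0.157517.
Step k = 3:
  phi_33 = [rho(3) - phi_21 rho(2) - phi_22 rho(1)] / [1 - phi_21 rho(1) - phi_22 rho(2)]
    numerator   = -0.0165 - (0.157517)(0.4077) - (0.368415)(0.2494) = -0.17260253
    denominator = 1 - (0.157517)(0.2494) - (0.368415)(0.4077) = 0.81051232
  phi_33 = -0.17260253 / 0.81051232 = -0.213.
Therefore phi_{33} = -0.2130.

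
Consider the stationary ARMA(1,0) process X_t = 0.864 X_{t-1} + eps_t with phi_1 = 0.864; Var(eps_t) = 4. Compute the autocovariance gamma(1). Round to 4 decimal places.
\gamma(1) = 13.6329

Multiply the model equation by X_{t-k} and take expectations. With theta_0 = psi_0 = 1 and psi_j the MA(infinity) weights, this gives
  gamma(k) - sum_i phi_i gamma(k-i) = c_k,
  c_k = sigma^2 * sum_{j=k..q} theta_j psi_{j-k}   (c_k = 0 for k > q),
using gamma(-m) = gamma(m).
Pure AR (q = 0): c_0 = sigma^2 = 4, c_k = 0 for k >= 1.
Equations for k = 0 and k = 1 (AR order 1):
  gamma(0) = phi_1 gamma(1) + c_0
  gamma(1) = phi_1 gamma(0) + c_1
Substituting the second into the first: gamma(0) (1 - phi_1^2) = c_0 + phi_1 c_1, so
  gamma(0) = c_0 / (1 - phi_1^2) = 4 / (1 - (0.864)^2) = 4 / 0.253504 = 15.778844.
  gamma(1) = phi_1 gamma(0) = (0.864)(15.778844) = 13.632921.
Therefore gamma(1) = 13.6329 (to 4 decimal places).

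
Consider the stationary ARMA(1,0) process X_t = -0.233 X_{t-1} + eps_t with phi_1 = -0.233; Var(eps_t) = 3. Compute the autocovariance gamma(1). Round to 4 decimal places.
\gamma(1) = -0.7391

Multiply the model equation by X_{t-k} and take expectations. With theta_0 = psi_0 = 1 and psi_j the MA(infinity) weights, this gives
  gamma(k) - sum_i phi_i gamma(k-i) = c_k,
  c_k = sigma^2 * sum_{j=k..q} theta_j psi_{j-k}   (c_k = 0 for k > q),
using gamma(-m) = gamma(m).
Pure AR (q = 0): c_0 = sigma^2 = 3, c_k = 0 for k >= 1.
Equations for k = 0 and k = 1 (AR order 1):
  gamma(0) = phi_1 gamma(1) + c_0
  gamma(1) = phi_1 gamma(0) + c_1
Substituting the second into the first: gamma(0) (1 - phi_1^2) = c_0 + phi_1 c_1, so
  gamma(0) = c_0 / (1 - phi_1^2) = 3 / (1 - (-0.233)^2) = 3 / 0.945711 = 3.172216.
  gamma(1) = phi_1 gamma(0) = (-0.233)(3.172216) = -0.739126.
Therefore gamma(1) = -0.7391 (to 4 decimal places).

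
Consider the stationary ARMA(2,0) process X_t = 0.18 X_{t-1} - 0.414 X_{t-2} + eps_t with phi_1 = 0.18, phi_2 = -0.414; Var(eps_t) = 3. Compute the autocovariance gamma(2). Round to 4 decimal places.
\gamma(2) = -1.4393

Multiply the model equation by X_{t-k} and take expectations. With theta_0 = psi_0 = 1 and psi_j the MA(infinity) weights, this gives
  gamma(k) - sum_i phi_i gamma(k-i) = c_k,
  c_k = sigma^2 * sum_{j=k..q} theta_j psi_{j-k}   (c_k = 0 for k > q),
using gamma(-m) = gamma(m).
Pure AR (q = 0): c_0 = sigma^2 = 3, c_k = 0 for k >= 1.
Equations for k = 0, 1, 2 (AR order 2, c_2 = 0):
  (E0) gamma(0) = phi_1 gamma(1) + phi_2 gamma(2) + c_0
  (E1) gamma(1) = phi_1 gamma(0) + phi_2 gamma(1) + c_1
  (E2) gamma(2) = phi_1 gamma(1) + phi_2 gamma(0)
From (E1): gamma(1) = A gamma(0) + B with
  A = phi_1 / (1 - phi_2) = 0.18 / 1.414 = 0.127298,   B = c_1 / (1 - phi_2) = 0 / 1.414 = 0.
Insert (E2) into (E0): gamma(0) (1 - phi_2^2) = phi_1 (1 + phi_2) gamma(1) + c_0.
  phi_1 (1 + phi_2) = (0.18)(0.586) = 0.10548,   1 - phi_2^2 = 0.828604.
Replace gamma(1) by A gamma(0) + B and collect gamma(0):
  gamma(0) [0.828604 - (0.10548)(0.127298)] = c_0 = 3
  gamma(0) * 0.815177 = 3
  gamma(0) = 3 / 0.815177 = 3.680184.
  gamma(1) = A gamma(0) = (0.127298)(3.680184) = 0.468482.
  gamma(2) = phi_1 gamma(1) + phi_2 gamma(0) = (0.18)(0.468482) + (-0.414)(3.680184) = -1.43927.
Therefore gamma(2) = -1.4393 (to 4 decimal places).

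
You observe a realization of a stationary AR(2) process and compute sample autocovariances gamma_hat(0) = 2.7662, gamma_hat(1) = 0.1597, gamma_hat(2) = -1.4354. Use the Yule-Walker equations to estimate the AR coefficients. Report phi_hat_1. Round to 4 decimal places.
\hat\phi_{1} = 0.0880

The Yule-Walker equations for an AR(p) process read, in matrix form,
  Gamma_p phi = r_p,   with   (Gamma_p)_{ij} = gamma(|i - j|),
                       (r_p)_i = gamma(i),   i,j = 1..p.
Substitute the sample gammas (Toeplitz matrix and right-hand side of size 2):
  Gamma_p = [[2.7662, 0.1597], [0.1597, 2.7662]]
  r_p     = [0.1597, -1.4354]
Written out:
  2.7662 phi_1 + 0.1597 phi_2 = 0.1597
  0.1597 phi_1 + 2.7662 phi_2 = -1.4354
Solve by Cramer's rule:
  det = gamma(0)^2 - gamma(1)^2 = (2.7662)^2 - (0.1597)^2 = 7.65186244 - 0.02550409 = 7.62635835
  phi_hat_1 = [gamma(1) gamma(0) - gamma(1) gamma(2)] / det = [(0.1597)(2.7662) - (0.1597)(-1.4354)] / 7.62635835 = 0.67099552 / 7.62635835 = 0.088
  phi_hat_2 = [gamma(0) gamma(2) - gamma(1)^2] / det = [(2.7662)(-1.4354) - (0.1597)^2] / 7.62635835 = -3.99610757 / 7.62635835 = -0.524
So phi_hat = [0.0880, -0.5240].
Therefore phi_hat_1 = 0.0880.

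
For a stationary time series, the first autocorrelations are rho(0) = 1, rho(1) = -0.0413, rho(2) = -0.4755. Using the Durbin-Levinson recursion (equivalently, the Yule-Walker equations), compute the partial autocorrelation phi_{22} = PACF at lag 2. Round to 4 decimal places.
\phi_{22} = -0.4780

The PACF at lag k is phi_{kk}, the last component of the solution
to the Yule-Walker system G_k phi = r_k where
  (G_k)_{ij} = rho(|i - j|), (r_k)_i = rho(i), i,j = 1..k.
Equivalently, Durbin-Levinson gives phi_{kk} iteratively:
  phi_{11} = rho(1)
  phi_{kk} = [rho(k) - sum_{j=1..k-1} phi_{k-1,j} rho(k-j)]
            / [1 - sum_{j=1..k-1} phi_{k-1,j} rho(j)],
  phi_{k,j} = phi_{k-1,j} - phi_{kk} phi_{k-1,k-j},  j = 1..k-1.
Step k = 1:
  phi_11 = rho(1) = -0.0413.
Step k = 2:
  phi_22 = [rho(2) - phi_11 rho(1)] / [1 - phi_11 rho(1)] = [-0.4755 - (-0.0413)(-0.0413)] / [1 - (-0.0413)(-0.0413)]
         = -0.47720569 / 0.99829431 = -0.478.
Therefore phi_{22} = -0.4780.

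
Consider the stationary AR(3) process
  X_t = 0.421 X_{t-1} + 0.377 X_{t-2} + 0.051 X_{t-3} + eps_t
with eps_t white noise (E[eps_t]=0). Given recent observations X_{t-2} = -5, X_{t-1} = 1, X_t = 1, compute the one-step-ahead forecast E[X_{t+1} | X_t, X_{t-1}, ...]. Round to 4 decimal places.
E[X_{t+1} \mid \mathcal F_t] = 0.5430

For an AR(p) model X_t = c + sum_i phi_i X_{t-i} + eps_t, the
one-step-ahead conditional mean is
  E[X_{t+1} | X_t, ...] = c + sum_i phi_i X_{t+1-i}.
Substitute known values:
  E[X_{t+1} | ...] = (0.421) * (1) + (0.377) * (1) + (0.051) * (-5)
                   = 0.5430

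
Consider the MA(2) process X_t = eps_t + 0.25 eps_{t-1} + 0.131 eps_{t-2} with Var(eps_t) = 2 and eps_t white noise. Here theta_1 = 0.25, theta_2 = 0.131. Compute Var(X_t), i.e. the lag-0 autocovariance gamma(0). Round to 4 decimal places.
\gamma(0) = 2.1593

For an MA(q) process X_t = eps_t + sum_i theta_i eps_{t-i} with
Var(eps_t) = sigma^2, the variance is
  gamma(0) = sigma^2 * (1 + sum_i theta_i^2).
  sum_i theta_i^2 = (0.25)^2 + (0.131)^2 = 0.0625 + 0.017161 = 0.079661.
  gamma(0) = 2 * (1 + 0.079661) = 2 * 1.079661 = 2.159322, which rounds to 2.1593.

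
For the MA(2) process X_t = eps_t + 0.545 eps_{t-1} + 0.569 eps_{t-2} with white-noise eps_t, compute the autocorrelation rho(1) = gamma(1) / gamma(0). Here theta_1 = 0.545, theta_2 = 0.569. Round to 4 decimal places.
\rho(1) = 0.5276

For an MA(q) process with theta_0 = 1, the autocovariance is
  gamma(k) = sigma^2 * sum_{i=0..q-k} theta_i * theta_{i+k},
and rho(k) = gamma(k) / gamma(0). Sigma^2 cancels.
  numerator   = (1)*(0.545) + (0.545)*(0.569) = 0.855105.
  denominator = (1)^2 + (0.545)^2 + (0.569)^2 = 1.620786.
  rho(1) = 0.855105 / 1.620786 = 0.5276.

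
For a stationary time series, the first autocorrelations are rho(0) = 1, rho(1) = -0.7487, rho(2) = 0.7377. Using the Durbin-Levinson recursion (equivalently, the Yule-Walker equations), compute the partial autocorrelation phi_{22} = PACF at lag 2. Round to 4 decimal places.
\phi_{22} = 0.4031

The PACF at lag k is phi_{kk}, the last component of the solution
to the Yule-Walker system G_k phi = r_k where
  (G_k)_{ij} = rho(|i - j|), (r_k)_i = rho(i), i,j = 1..k.
Equivalently, Durbin-Levinson gives phi_{kk} iteratively:
  phi_{11} = rho(1)
  phi_{kk} = [rho(k) - sum_{j=1..k-1} phi_{k-1,j} rho(k-j)]
            / [1 - sum_{j=1..k-1} phi_{k-1,j} rho(j)],
  phi_{k,j} = phi_{k-1,j} - phi_{kk} phi_{k-1,k-j},  j = 1..k-1.
Step k = 1:
  phi_11 = rho(1) = -0.7487.
Step k = 2:
  phi_22 = [rho(2) - phi_11 rho(1)] / [1 - phi_11 rho(1)] = [0.7377 - (-0.7487)(-0.7487)] / [1 - (-0.7487)(-0.7487)]
         = 0.17714831 / 0.43944831 = 0.4031.
Therefore phi_{22} = 0.4031.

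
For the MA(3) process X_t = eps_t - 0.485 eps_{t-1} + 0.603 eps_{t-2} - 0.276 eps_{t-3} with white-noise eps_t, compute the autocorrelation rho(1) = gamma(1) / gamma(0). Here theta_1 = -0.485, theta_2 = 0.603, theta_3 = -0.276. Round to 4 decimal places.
\rho(1) = -0.5635

For an MA(q) process with theta_0 = 1, the autocovariance is
  gamma(k) = sigma^2 * sum_{i=0..q-k} theta_i * theta_{i+k},
and rho(k) = gamma(k) / gamma(0). Sigma^2 cancels.
  numerator   = (1)*(-0.485) + (-0.485)*(0.603) + (0.603)*(-0.276) = -0.943883.
  denominator = (1)^2 + (-0.485)^2 + (0.603)^2 + (-0.276)^2 = 1.67501.
  rho(1) = -0.943883 / 1.67501 = -0.5635.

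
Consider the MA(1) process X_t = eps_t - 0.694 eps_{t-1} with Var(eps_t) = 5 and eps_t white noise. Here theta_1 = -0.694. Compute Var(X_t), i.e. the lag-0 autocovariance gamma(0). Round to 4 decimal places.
\gamma(0) = 7.4082

For an MA(q) process X_t = eps_t + sum_i theta_i eps_{t-i} with
Var(eps_t) = sigma^2, the variance is
  gamma(0) = sigma^2 * (1 + sum_i theta_i^2).
  sum_i theta_i^2 = (-0.694)^2 = 0.481636.
  gamma(0) = 5 * (1 + 0.481636) = 5 * 1.481636 = 7.40818, which rounds to 7.4082.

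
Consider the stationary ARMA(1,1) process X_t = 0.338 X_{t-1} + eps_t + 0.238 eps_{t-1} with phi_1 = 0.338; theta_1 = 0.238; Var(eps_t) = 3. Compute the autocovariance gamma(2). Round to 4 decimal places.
\gamma(2) = 0.7124

Multiply the model equation by X_{t-k} and take expectations. With theta_0 = psi_0 = 1 and psi_j the MA(infinity) weights, this gives
  gamma(k) - sum_i phi_i gamma(k-i) = c_k,
  c_k = sigma^2 * sum_{j=k..q} theta_j psi_{j-k}   (c_k = 0 for k > q),
using gamma(-m) = gamma(m).
psi-weights needed (psi_j = theta_j + sum_i phi_i psi_{j-i}):
  psi_1 = theta_1 + phi_1 = 0.238 + (0.338) = 0.576
Right-hand sides:
  c_0 = sigma^2 (1 + theta_1 psi_1) = 3 * (1 + (0.238)(0.576)) = 3 * 1.137088 = 3.411264
  c_1 = sigma^2 theta_1 = 3 * (0.238) = 0.714
  c_2 = 0
Equations for k = 0 and k = 1 (AR order 1):
  gamma(0) = phi_1 gamma(1) + c_0
  gamma(1) = phi_1 gamma(0) + c_1
Substituting the second into the first: gamma(0) (1 - phi_1^2) = c_0 + phi_1 c_1, so
  gamma(0) = (c_0 + phi_1 c_1) / (1 - phi_1^2) = (3.411264 + (0.338)(0.714)) / (1 - (0.338)^2) = 3.652596 / 0.885756 = 4.123704.
  gamma(1) = phi_1 gamma(0) + c_1 = (0.338)(4.123704) + (0.714) = 2.107812.
For k = 2 (> q): gamma(2) = phi_1 gamma(1) = (0.338)(2.107812) = 0.71244.
Therefore gamma(2) = 0.7124 (to 4 decimal places).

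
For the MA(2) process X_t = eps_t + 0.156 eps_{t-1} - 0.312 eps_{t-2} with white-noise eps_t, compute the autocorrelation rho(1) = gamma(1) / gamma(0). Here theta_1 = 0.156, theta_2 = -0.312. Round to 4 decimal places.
\rho(1) = 0.0957

For an MA(q) process with theta_0 = 1, the autocovariance is
  gamma(k) = sigma^2 * sum_{i=0..q-k} theta_i * theta_{i+k},
and rho(k) = gamma(k) / gamma(0). Sigma^2 cancels.
  numerator   = (1)*(0.156) + (0.156)*(-0.312) = 0.107328.
  denominator = (1)^2 + (0.156)^2 + (-0.312)^2 = 1.12168.
  rho(1) = 0.107328 / 1.12168 = 0.0957.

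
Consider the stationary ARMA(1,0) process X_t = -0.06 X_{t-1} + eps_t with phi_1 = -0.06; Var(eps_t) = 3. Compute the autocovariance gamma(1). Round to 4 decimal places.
\gamma(1) = -0.1807

Multiply the model equation by X_{t-k} and take expectations. With theta_0 = psi_0 = 1 and psi_j the MA(infinity) weights, this gives
  gamma(k) - sum_i phi_i gamma(k-i) = c_k,
  c_k = sigma^2 * sum_{j=k..q} theta_j psi_{j-k}   (c_k = 0 for k > q),
using gamma(-m) = gamma(m).
Pure AR (q = 0): c_0 = sigma^2 = 3, c_k = 0 for k >= 1.
Equations for k = 0 and k = 1 (AR order 1):
  gamma(0) = phi_1 gamma(1) + c_0
  gamma(1) = phi_1 gamma(0) + c_1
Substituting the second into the first: gamma(0) (1 - phi_1^2) = c_0 + phi_1 c_1, so
  gamma(0) = c_0 / (1 - phi_1^2) = 3 / (1 - (-0.06)^2) = 3 / 0.9964 = 3.010839.
  gamma(1) = phi_1 gamma(0) = (-0.06)(3.010839) = -0.18065.
Therefore gamma(1) = -0.1807 (to 4 decimal places).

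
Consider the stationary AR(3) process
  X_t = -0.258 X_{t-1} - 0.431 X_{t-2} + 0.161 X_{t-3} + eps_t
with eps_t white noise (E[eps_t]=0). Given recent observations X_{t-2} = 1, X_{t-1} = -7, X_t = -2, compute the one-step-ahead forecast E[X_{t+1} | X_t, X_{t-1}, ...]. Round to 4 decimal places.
E[X_{t+1} \mid \mathcal F_t] = 3.6940

For an AR(p) model X_t = c + sum_i phi_i X_{t-i} + eps_t, the
one-step-ahead conditional mean is
  E[X_{t+1} | X_t, ...] = c + sum_i phi_i X_{t+1-i}.
Substitute known values:
  E[X_{t+1} | ...] = (-0.258) * (-2) + (-0.431) * (-7) + (0.161) * (1)
                   = 3.6940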